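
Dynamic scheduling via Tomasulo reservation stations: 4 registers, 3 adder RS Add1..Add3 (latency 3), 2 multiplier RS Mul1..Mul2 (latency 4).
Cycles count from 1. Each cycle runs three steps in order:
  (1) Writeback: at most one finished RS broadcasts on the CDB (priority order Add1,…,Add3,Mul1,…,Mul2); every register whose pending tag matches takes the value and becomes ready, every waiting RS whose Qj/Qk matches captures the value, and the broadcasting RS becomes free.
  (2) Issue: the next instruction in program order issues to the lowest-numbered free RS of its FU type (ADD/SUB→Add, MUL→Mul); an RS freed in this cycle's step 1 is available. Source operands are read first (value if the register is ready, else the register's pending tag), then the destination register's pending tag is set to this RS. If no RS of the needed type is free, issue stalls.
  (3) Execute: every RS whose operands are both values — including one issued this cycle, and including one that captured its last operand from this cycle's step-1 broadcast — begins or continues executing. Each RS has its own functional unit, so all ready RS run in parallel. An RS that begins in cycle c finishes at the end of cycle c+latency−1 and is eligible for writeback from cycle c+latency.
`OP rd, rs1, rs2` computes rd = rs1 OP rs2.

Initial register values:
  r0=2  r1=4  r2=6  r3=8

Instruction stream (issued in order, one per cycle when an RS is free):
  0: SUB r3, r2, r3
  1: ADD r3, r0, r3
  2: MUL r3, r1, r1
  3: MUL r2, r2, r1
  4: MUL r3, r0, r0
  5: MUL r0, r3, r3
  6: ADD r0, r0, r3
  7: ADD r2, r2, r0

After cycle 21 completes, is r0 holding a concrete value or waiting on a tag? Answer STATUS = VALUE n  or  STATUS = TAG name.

STATUS = VALUE 20

cycle 1: issue SUB r3<-Add1 // r0:2,r1:4,r2:6,r3:Add1
cycle 2: issue ADD r3<-Add2 // r0:2,r1:4,r2:6,r3:Add2
cycle 3: issue MUL r3<-Mul1 // r0:2,r1:4,r2:6,r3:Mul1
cycle 4: CDB Add1=-2; issue MUL r2<-Mul2 // r0:2,r1:4,r2:Mul2,r3:Mul1
cycle 5: stall // r0:2,r1:4,r2:Mul2,r3:Mul1
cycle 6: stall // r0:2,r1:4,r2:Mul2,r3:Mul1
cycle 7: CDB Add2=0; stall // r0:2,r1:4,r2:Mul2,r3:Mul1
cycle 8: CDB Mul1=16; issue MUL r3<-Mul1 // r0:2,r1:4,r2:Mul2,r3:Mul1
cycle 9: CDB Mul2=24; issue MUL r0<-Mul2 // r0:Mul2,r1:4,r2:24,r3:Mul1
cycle 10: issue ADD r0<-Add1 // r0:Add1,r1:4,r2:24,r3:Mul1
cycle 11: issue ADD r2<-Add2 // r0:Add1,r1:4,r2:Add2,r3:Mul1
cycle 12: CDB Mul1=4 // r0:Add1,r1:4,r2:Add2,r3:4
cycle 13: - // r0:Add1,r1:4,r2:Add2,r3:4
cycle 14: - // r0:Add1,r1:4,r2:Add2,r3:4
cycle 15: - // r0:Add1,r1:4,r2:Add2,r3:4
cycle 16: CDB Mul2=16 // r0:Add1,r1:4,r2:Add2,r3:4
cycle 17: - // r0:Add1,r1:4,r2:Add2,r3:4
cycle 18: - // r0:Add1,r1:4,r2:Add2,r3:4
cycle 19: CDB Add1=20 // r0:20,r1:4,r2:Add2,r3:4
cycle 20: - // r0:20,r1:4,r2:Add2,r3:4
cycle 21: - // r0:20,r1:4,r2:Add2,r3:4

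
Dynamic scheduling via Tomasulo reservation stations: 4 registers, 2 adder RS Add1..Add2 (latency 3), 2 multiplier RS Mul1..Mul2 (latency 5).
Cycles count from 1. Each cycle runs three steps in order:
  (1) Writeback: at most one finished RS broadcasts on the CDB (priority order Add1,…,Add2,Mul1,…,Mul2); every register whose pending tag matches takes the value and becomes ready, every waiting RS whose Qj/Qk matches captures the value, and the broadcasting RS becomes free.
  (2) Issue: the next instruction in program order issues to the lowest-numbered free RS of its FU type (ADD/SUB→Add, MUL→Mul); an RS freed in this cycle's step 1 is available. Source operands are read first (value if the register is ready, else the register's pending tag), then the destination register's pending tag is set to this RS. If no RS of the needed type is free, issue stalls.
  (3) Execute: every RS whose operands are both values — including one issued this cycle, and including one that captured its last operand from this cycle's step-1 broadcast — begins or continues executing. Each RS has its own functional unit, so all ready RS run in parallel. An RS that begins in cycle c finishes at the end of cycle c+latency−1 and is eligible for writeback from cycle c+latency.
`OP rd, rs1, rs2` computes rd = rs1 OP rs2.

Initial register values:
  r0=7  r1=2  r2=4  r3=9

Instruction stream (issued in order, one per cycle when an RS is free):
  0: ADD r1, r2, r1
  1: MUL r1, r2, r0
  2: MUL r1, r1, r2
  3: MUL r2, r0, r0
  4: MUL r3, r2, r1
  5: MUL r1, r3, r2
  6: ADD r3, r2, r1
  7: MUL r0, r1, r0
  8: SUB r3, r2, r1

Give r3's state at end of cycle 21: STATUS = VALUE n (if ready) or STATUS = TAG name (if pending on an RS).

cycle 1: issue ADD r1<-Add1 // r0:7,r1:Add1,r2:4,r3:9
cycle 2: issue MUL r1<-Mul1 // r0:7,r1:Mul1,r2:4,r3:9
cycle 3: issue MUL r1<-Mul2 // r0:7,r1:Mul2,r2:4,r3:9
cycle 4: CDB Add1=6; stall // r0:7,r1:Mul2,r2:4,r3:9
cycle 5: stall // r0:7,r1:Mul2,r2:4,r3:9
cycle 6: stall // r0:7,r1:Mul2,r2:4,r3:9
cycle 7: CDB Mul1=28; issue MUL r2<-Mul1 // r0:7,r1:Mul2,r2:Mul1,r3:9
cycle 8: stall // r0:7,r1:Mul2,r2:Mul1,r3:9
cycle 9: stall // r0:7,r1:Mul2,r2:Mul1,r3:9
cycle 10: stall // r0:7,r1:Mul2,r2:Mul1,r3:9
cycle 11: stall // r0:7,r1:Mul2,r2:Mul1,r3:9
cycle 12: CDB Mul1=49; issue MUL r3<-Mul1 // r0:7,r1:Mul2,r2:49,r3:Mul1
cycle 13: CDB Mul2=112; issue MUL r1<-Mul2 // r0:7,r1:Mul2,r2:49,r3:Mul1
cycle 14: issue ADD r3<-Add1 // r0:7,r1:Mul2,r2:49,r3:Add1
cycle 15: stall // r0:7,r1:Mul2,r2:49,r3:Add1
cycle 16: stall // r0:7,r1:Mul2,r2:49,r3:Add1
cycle 17: stall // r0:7,r1:Mul2,r2:49,r3:Add1
cycle 18: CDB Mul1=5488; issue MUL r0<-Mul1 // r0:Mul1,r1:Mul2,r2:49,r3:Add1
cycle 19: issue SUB r3<-Add2 // r0:Mul1,r1:Mul2,r2:49,r3:Add2
cycle 20: - // r0:Mul1,r1:Mul2,r2:49,r3:Add2
cycle 21: - // r0:Mul1,r1:Mul2,r2:49,r3:Add2

STATUS = TAG Add2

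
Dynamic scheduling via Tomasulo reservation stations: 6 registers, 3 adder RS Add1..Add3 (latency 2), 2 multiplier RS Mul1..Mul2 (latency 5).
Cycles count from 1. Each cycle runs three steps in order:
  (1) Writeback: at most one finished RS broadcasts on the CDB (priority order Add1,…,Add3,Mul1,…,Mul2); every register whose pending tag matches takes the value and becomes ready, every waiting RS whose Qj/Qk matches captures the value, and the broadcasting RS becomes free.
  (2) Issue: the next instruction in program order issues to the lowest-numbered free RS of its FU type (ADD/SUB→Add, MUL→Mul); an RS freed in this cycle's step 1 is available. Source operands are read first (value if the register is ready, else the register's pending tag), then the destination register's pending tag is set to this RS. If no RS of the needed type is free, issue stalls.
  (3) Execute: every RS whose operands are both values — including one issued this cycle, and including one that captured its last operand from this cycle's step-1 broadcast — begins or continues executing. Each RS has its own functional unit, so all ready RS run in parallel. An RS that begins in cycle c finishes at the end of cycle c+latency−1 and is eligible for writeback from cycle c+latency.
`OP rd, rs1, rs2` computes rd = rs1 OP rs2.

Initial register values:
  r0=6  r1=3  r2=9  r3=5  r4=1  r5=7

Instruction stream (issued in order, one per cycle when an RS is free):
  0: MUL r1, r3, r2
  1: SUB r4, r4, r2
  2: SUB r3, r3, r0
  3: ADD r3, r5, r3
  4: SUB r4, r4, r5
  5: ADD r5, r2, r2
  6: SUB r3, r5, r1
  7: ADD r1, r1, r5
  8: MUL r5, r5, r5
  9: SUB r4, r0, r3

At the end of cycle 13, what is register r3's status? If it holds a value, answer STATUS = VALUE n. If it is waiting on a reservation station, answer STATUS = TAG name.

STATUS = VALUE -27

cycle 1: issue MUL r1<-Mul1 // r0:6,r1:Mul1,r2:9,r3:5,r4:1,r5:7
cycle 2: issue SUB r4<-Add1 // r0:6,r1:Mul1,r2:9,r3:5,r4:Add1,r5:7
cycle 3: issue SUB r3<-Add2 // r0:6,r1:Mul1,r2:9,r3:Add2,r4:Add1,r5:7
cycle 4: CDB Add1=-8; issue ADD r3<-Add1 // r0:6,r1:Mul1,r2:9,r3:Add1,r4:-8,r5:7
cycle 5: CDB Add2=-1; issue SUB r4<-Add2 // r0:6,r1:Mul1,r2:9,r3:Add1,r4:Add2,r5:7
cycle 6: CDB Mul1=45; issue ADD r5<-Add3 // r0:6,r1:45,r2:9,r3:Add1,r4:Add2,r5:Add3
cycle 7: CDB Add1=6; issue SUB r3<-Add1 // r0:6,r1:45,r2:9,r3:Add1,r4:Add2,r5:Add3
cycle 8: CDB Add2=-15; issue ADD r1<-Add2 // r0:6,r1:Add2,r2:9,r3:Add1,r4:-15,r5:Add3
cycle 9: CDB Add3=18; issue MUL r5<-Mul1 // r0:6,r1:Add2,r2:9,r3:Add1,r4:-15,r5:Mul1
cycle 10: issue SUB r4<-Add3 // r0:6,r1:Add2,r2:9,r3:Add1,r4:Add3,r5:Mul1
cycle 11: CDB Add1=-27 // r0:6,r1:Add2,r2:9,r3:-27,r4:Add3,r5:Mul1
cycle 12: CDB Add2=63 // r0:6,r1:63,r2:9,r3:-27,r4:Add3,r5:Mul1
cycle 13: CDB Add3=33 // r0:6,r1:63,r2:9,r3:-27,r4:33,r5:Mul1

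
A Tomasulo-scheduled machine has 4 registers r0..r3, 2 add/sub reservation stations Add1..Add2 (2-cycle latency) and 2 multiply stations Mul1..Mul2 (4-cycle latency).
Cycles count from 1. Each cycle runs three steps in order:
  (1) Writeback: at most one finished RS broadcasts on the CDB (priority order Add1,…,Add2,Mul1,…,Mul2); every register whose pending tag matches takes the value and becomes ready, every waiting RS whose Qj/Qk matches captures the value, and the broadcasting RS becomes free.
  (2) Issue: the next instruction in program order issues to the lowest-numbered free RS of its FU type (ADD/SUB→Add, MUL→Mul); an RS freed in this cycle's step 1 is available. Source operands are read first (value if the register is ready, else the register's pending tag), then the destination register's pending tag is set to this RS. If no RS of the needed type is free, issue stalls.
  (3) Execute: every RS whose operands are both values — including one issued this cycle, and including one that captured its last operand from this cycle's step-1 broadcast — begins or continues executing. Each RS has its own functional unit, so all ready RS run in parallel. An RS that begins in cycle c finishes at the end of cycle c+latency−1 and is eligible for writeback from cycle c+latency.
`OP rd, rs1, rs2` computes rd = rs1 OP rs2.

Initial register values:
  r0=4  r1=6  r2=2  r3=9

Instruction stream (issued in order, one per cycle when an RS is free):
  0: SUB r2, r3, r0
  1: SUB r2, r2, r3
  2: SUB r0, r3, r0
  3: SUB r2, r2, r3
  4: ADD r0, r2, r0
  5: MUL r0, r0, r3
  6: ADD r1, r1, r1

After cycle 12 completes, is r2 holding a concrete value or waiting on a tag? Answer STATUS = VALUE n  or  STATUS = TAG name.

  c1: issue SUB r2<-Add1  regs: r0:4,r1:6,r2:Add1,r3:9
  c2: issue SUB r2<-Add2  regs: r0:4,r1:6,r2:Add2,r3:9
  c3: CDB Add1=5; issue SUB r0<-Add1  regs: r0:Add1,r1:6,r2:Add2,r3:9
  c4: stall  regs: r0:Add1,r1:6,r2:Add2,r3:9
  c5: CDB Add1=5; issue SUB r2<-Add1  regs: r0:5,r1:6,r2:Add1,r3:9
  c6: CDB Add2=-4; issue ADD r0<-Add2  regs: r0:Add2,r1:6,r2:Add1,r3:9
  c7: issue MUL r0<-Mul1  regs: r0:Mul1,r1:6,r2:Add1,r3:9
  c8: CDB Add1=-13; issue ADD r1<-Add1  regs: r0:Mul1,r1:Add1,r2:-13,r3:9
  c9: -  regs: r0:Mul1,r1:Add1,r2:-13,r3:9
  c10: CDB Add1=12  regs: r0:Mul1,r1:12,r2:-13,r3:9
  c11: CDB Add2=-8  regs: r0:Mul1,r1:12,r2:-13,r3:9
  c12: -  regs: r0:Mul1,r1:12,r2:-13,r3:9

STATUS = VALUE -13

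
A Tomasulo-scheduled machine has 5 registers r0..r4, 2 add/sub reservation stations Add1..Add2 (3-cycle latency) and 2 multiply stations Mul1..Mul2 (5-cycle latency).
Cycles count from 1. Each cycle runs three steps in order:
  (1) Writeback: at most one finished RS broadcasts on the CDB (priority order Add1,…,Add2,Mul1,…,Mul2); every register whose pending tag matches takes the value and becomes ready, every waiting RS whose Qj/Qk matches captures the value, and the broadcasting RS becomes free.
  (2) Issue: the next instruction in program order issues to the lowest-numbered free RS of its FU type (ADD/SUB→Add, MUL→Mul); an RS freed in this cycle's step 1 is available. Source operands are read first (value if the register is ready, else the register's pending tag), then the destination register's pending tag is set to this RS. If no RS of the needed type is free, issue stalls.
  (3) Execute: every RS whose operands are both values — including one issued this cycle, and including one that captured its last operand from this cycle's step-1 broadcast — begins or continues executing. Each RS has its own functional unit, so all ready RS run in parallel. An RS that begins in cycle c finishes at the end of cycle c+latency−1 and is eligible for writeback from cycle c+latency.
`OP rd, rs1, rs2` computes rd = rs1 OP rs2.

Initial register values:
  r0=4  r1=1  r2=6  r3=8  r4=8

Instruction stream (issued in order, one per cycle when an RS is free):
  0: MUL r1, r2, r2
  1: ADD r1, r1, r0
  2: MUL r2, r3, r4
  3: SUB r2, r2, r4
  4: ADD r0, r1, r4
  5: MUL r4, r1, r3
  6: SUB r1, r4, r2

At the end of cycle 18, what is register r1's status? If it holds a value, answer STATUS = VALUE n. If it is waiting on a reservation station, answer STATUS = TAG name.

  c1: issue MUL r1<-Mul1  regs: r0:4,r1:Mul1,r2:6,r3:8,r4:8
  c2: issue ADD r1<-Add1  regs: r0:4,r1:Add1,r2:6,r3:8,r4:8
  c3: issue MUL r2<-Mul2  regs: r0:4,r1:Add1,r2:Mul2,r3:8,r4:8
  c4: issue SUB r2<-Add2  regs: r0:4,r1:Add1,r2:Add2,r3:8,r4:8
  c5: stall  regs: r0:4,r1:Add1,r2:Add2,r3:8,r4:8
  c6: CDB Mul1=36; stall  regs: r0:4,r1:Add1,r2:Add2,r3:8,r4:8
  c7: stall  regs: r0:4,r1:Add1,r2:Add2,r3:8,r4:8
  c8: CDB Mul2=64; stall  regs: r0:4,r1:Add1,r2:Add2,r3:8,r4:8
  c9: CDB Add1=40; issue ADD r0<-Add1  regs: r0:Add1,r1:40,r2:Add2,r3:8,r4:8
  c10: issue MUL r4<-Mul1  regs: r0:Add1,r1:40,r2:Add2,r3:8,r4:Mul1
  c11: CDB Add2=56; issue SUB r1<-Add2  regs: r0:Add1,r1:Add2,r2:56,r3:8,r4:Mul1
  c12: CDB Add1=48  regs: r0:48,r1:Add2,r2:56,r3:8,r4:Mul1
  c13: -  regs: r0:48,r1:Add2,r2:56,r3:8,r4:Mul1
  c14: -  regs: r0:48,r1:Add2,r2:56,r3:8,r4:Mul1
  c15: CDB Mul1=320  regs: r0:48,r1:Add2,r2:56,r3:8,r4:320
  c16: -  regs: r0:48,r1:Add2,r2:56,r3:8,r4:320
  c17: -  regs: r0:48,r1:Add2,r2:56,r3:8,r4:320
  c18: CDB Add2=264  regs: r0:48,r1:264,r2:56,r3:8,r4:320

STATUS = VALUE 264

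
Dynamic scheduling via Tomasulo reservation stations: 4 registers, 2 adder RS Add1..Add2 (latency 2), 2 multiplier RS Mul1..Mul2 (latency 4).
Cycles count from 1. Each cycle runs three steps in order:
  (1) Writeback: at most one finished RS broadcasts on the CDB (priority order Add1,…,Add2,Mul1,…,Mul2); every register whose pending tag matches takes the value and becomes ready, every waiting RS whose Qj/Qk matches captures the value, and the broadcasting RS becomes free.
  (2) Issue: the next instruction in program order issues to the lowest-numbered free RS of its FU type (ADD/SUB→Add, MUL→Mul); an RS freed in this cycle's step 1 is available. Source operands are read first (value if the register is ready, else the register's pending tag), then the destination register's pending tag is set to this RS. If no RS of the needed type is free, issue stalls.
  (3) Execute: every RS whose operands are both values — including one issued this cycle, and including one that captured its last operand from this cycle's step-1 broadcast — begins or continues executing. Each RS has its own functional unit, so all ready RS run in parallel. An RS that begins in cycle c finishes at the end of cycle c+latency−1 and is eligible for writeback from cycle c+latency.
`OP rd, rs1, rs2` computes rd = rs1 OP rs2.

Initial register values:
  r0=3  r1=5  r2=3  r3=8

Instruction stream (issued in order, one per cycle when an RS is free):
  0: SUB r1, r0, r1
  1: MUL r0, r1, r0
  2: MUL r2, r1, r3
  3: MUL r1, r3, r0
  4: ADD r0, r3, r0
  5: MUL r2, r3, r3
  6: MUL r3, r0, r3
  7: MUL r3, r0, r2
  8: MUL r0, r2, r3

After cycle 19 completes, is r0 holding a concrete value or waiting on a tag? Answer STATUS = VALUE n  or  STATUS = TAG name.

cycle 1: issue SUB r1<-Add1 // r0:3,r1:Add1,r2:3,r3:8
cycle 2: issue MUL r0<-Mul1 // r0:Mul1,r1:Add1,r2:3,r3:8
cycle 3: CDB Add1=-2; issue MUL r2<-Mul2 // r0:Mul1,r1:-2,r2:Mul2,r3:8
cycle 4: stall // r0:Mul1,r1:-2,r2:Mul2,r3:8
cycle 5: stall // r0:Mul1,r1:-2,r2:Mul2,r3:8
cycle 6: stall // r0:Mul1,r1:-2,r2:Mul2,r3:8
cycle 7: CDB Mul1=-6; issue MUL r1<-Mul1 // r0:-6,r1:Mul1,r2:Mul2,r3:8
cycle 8: CDB Mul2=-16; issue ADD r0<-Add1 // r0:Add1,r1:Mul1,r2:-16,r3:8
cycle 9: issue MUL r2<-Mul2 // r0:Add1,r1:Mul1,r2:Mul2,r3:8
cycle 10: CDB Add1=2; stall // r0:2,r1:Mul1,r2:Mul2,r3:8
cycle 11: CDB Mul1=-48; issue MUL r3<-Mul1 // r0:2,r1:-48,r2:Mul2,r3:Mul1
cycle 12: stall // r0:2,r1:-48,r2:Mul2,r3:Mul1
cycle 13: CDB Mul2=64; issue MUL r3<-Mul2 // r0:2,r1:-48,r2:64,r3:Mul2
cycle 14: stall // r0:2,r1:-48,r2:64,r3:Mul2
cycle 15: CDB Mul1=16; issue MUL r0<-Mul1 // r0:Mul1,r1:-48,r2:64,r3:Mul2
cycle 16: - // r0:Mul1,r1:-48,r2:64,r3:Mul2
cycle 17: CDB Mul2=128 // r0:Mul1,r1:-48,r2:64,r3:128
cycle 18: - // r0:Mul1,r1:-48,r2:64,r3:128
cycle 19: - // r0:Mul1,r1:-48,r2:64,r3:128

STATUS = TAG Mul1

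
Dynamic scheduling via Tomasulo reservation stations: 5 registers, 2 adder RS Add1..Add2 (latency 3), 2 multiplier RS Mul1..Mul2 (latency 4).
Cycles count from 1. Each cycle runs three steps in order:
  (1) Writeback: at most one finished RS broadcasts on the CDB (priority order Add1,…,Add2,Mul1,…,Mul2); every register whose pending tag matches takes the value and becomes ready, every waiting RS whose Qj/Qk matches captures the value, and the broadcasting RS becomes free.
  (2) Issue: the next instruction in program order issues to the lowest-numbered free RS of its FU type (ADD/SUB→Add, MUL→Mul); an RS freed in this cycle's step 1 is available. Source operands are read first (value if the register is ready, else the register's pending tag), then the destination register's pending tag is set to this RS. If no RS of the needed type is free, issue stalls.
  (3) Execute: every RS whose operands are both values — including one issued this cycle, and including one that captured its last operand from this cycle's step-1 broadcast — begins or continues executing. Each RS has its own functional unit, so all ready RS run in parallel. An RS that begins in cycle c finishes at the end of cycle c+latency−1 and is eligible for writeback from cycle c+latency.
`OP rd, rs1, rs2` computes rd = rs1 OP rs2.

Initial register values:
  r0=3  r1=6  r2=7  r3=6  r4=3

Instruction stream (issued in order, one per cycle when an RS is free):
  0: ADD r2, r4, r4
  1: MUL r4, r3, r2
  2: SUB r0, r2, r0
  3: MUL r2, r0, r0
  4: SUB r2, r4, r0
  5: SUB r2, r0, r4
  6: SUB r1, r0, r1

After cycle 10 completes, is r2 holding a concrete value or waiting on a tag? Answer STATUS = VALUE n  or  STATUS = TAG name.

STATUS = TAG Add2

  c1: issue ADD r2<-Add1  regs: r0:3,r1:6,r2:Add1,r3:6,r4:3
  c2: issue MUL r4<-Mul1  regs: r0:3,r1:6,r2:Add1,r3:6,r4:Mul1
  c3: issue SUB r0<-Add2  regs: r0:Add2,r1:6,r2:Add1,r3:6,r4:Mul1
  c4: CDB Add1=6; issue MUL r2<-Mul2  regs: r0:Add2,r1:6,r2:Mul2,r3:6,r4:Mul1
  c5: issue SUB r2<-Add1  regs: r0:Add2,r1:6,r2:Add1,r3:6,r4:Mul1
  c6: stall  regs: r0:Add2,r1:6,r2:Add1,r3:6,r4:Mul1
  c7: CDB Add2=3; issue SUB r2<-Add2  regs: r0:3,r1:6,r2:Add2,r3:6,r4:Mul1
  c8: CDB Mul1=36; stall  regs: r0:3,r1:6,r2:Add2,r3:6,r4:36
  c9: stall  regs: r0:3,r1:6,r2:Add2,r3:6,r4:36
  c10: stall  regs: r0:3,r1:6,r2:Add2,r3:6,r4:36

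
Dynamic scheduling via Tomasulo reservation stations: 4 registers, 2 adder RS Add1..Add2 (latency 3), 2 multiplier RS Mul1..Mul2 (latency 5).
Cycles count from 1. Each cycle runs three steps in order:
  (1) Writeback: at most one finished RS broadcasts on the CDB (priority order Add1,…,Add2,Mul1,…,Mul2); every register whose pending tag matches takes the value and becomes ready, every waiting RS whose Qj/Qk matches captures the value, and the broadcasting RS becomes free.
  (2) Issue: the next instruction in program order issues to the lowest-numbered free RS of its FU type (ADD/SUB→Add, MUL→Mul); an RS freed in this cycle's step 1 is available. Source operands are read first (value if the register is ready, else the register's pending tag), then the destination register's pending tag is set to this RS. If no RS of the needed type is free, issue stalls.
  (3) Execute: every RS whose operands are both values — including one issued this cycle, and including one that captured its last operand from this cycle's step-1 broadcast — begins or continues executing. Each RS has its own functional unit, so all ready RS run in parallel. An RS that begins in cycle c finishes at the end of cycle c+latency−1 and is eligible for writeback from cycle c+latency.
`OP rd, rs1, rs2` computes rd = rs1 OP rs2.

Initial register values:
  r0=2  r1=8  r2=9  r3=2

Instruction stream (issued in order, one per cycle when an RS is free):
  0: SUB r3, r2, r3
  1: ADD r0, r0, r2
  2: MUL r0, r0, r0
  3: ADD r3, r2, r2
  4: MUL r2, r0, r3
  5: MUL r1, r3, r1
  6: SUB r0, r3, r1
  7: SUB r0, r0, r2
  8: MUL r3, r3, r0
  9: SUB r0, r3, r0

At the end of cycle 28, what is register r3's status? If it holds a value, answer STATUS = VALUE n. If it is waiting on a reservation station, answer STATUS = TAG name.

STATUS = VALUE -41472

c1: issue SUB r3<-Add1 | r0:2,r1:8,r2:9,r3:Add1
c2: issue ADD r0<-Add2 | r0:Add2,r1:8,r2:9,r3:Add1
c3: issue MUL r0<-Mul1 | r0:Mul1,r1:8,r2:9,r3:Add1
c4: CDB Add1=7; issue ADD r3<-Add1 | r0:Mul1,r1:8,r2:9,r3:Add1
c5: CDB Add2=11; issue MUL r2<-Mul2 | r0:Mul1,r1:8,r2:Mul2,r3:Add1
c6: stall | r0:Mul1,r1:8,r2:Mul2,r3:Add1
c7: CDB Add1=18; stall | r0:Mul1,r1:8,r2:Mul2,r3:18
c8: stall | r0:Mul1,r1:8,r2:Mul2,r3:18
c9: stall | r0:Mul1,r1:8,r2:Mul2,r3:18
c10: CDB Mul1=121; issue MUL r1<-Mul1 | r0:121,r1:Mul1,r2:Mul2,r3:18
c11: issue SUB r0<-Add1 | r0:Add1,r1:Mul1,r2:Mul2,r3:18
c12: issue SUB r0<-Add2 | r0:Add2,r1:Mul1,r2:Mul2,r3:18
c13: stall | r0:Add2,r1:Mul1,r2:Mul2,r3:18
c14: stall | r0:Add2,r1:Mul1,r2:Mul2,r3:18
c15: CDB Mul1=144; issue MUL r3<-Mul1 | r0:Add2,r1:144,r2:Mul2,r3:Mul1
c16: CDB Mul2=2178; stall | r0:Add2,r1:144,r2:2178,r3:Mul1
c17: stall | r0:Add2,r1:144,r2:2178,r3:Mul1
c18: CDB Add1=-126; issue SUB r0<-Add1 | r0:Add1,r1:144,r2:2178,r3:Mul1
c19: - | r0:Add1,r1:144,r2:2178,r3:Mul1
c20: - | r0:Add1,r1:144,r2:2178,r3:Mul1
c21: CDB Add2=-2304 | r0:Add1,r1:144,r2:2178,r3:Mul1
c22: - | r0:Add1,r1:144,r2:2178,r3:Mul1
c23: - | r0:Add1,r1:144,r2:2178,r3:Mul1
c24: - | r0:Add1,r1:144,r2:2178,r3:Mul1
c25: - | r0:Add1,r1:144,r2:2178,r3:Mul1
c26: CDB Mul1=-41472 | r0:Add1,r1:144,r2:2178,r3:-41472
c27: - | r0:Add1,r1:144,r2:2178,r3:-41472
c28: - | r0:Add1,r1:144,r2:2178,r3:-41472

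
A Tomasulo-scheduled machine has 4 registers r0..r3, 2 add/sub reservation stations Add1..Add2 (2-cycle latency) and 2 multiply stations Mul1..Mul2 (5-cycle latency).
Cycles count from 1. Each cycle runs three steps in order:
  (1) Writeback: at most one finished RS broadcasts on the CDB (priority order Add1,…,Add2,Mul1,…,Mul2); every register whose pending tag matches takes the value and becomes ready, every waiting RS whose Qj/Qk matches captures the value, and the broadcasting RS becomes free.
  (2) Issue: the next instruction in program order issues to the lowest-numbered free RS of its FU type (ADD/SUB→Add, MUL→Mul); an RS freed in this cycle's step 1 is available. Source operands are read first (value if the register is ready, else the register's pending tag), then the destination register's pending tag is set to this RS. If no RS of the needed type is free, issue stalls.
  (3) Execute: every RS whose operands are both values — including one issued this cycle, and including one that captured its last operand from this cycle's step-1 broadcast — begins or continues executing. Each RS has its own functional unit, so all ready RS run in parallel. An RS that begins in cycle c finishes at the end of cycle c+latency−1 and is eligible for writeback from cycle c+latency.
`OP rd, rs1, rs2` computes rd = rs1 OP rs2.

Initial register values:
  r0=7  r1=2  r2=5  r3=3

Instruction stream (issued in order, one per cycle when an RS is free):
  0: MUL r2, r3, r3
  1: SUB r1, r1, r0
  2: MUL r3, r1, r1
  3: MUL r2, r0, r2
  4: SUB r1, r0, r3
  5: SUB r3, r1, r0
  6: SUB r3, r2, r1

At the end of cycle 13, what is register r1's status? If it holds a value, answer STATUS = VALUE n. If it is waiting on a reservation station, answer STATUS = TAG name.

  c1: issue MUL r2<-Mul1  regs: r0:7,r1:2,r2:Mul1,r3:3
  c2: issue SUB r1<-Add1  regs: r0:7,r1:Add1,r2:Mul1,r3:3
  c3: issue MUL r3<-Mul2  regs: r0:7,r1:Add1,r2:Mul1,r3:Mul2
  c4: CDB Add1=-5; stall  regs: r0:7,r1:-5,r2:Mul1,r3:Mul2
  c5: stall  regs: r0:7,r1:-5,r2:Mul1,r3:Mul2
  c6: CDB Mul1=9; issue MUL r2<-Mul1  regs: r0:7,r1:-5,r2:Mul1,r3:Mul2
  c7: issue SUB r1<-Add1  regs: r0:7,r1:Add1,r2:Mul1,r3:Mul2
  c8: issue SUB r3<-Add2  regs: r0:7,r1:Add1,r2:Mul1,r3:Add2
  c9: CDB Mul2=25; stall  regs: r0:7,r1:Add1,r2:Mul1,r3:Add2
  c10: stall  regs: r0:7,r1:Add1,r2:Mul1,r3:Add2
  c11: CDB Add1=-18; issue SUB r3<-Add1  regs: r0:7,r1:-18,r2:Mul1,r3:Add1
  c12: CDB Mul1=63  regs: r0:7,r1:-18,r2:63,r3:Add1
  c13: CDB Add2=-25  regs: r0:7,r1:-18,r2:63,r3:Add1

STATUS = VALUE -18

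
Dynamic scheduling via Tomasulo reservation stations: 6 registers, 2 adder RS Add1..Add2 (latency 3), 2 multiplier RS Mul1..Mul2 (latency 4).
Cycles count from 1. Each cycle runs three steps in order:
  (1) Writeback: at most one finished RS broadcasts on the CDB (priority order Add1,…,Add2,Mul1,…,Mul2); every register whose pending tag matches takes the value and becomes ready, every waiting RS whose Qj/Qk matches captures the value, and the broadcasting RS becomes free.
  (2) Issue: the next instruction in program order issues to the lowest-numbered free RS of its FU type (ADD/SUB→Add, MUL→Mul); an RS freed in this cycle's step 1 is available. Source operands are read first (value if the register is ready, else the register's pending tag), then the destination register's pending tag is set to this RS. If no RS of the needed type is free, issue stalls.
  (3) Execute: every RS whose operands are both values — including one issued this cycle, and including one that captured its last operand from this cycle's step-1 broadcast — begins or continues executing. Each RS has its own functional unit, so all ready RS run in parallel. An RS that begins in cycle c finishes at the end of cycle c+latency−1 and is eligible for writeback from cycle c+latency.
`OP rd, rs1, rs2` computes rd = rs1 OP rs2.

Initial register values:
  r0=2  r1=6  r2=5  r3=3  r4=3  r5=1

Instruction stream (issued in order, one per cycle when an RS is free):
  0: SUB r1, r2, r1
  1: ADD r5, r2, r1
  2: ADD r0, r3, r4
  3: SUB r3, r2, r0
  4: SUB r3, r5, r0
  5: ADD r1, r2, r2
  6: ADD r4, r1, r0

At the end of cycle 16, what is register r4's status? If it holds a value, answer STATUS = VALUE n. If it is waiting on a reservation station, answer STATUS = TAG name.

  c1: issue SUB r1<-Add1  regs: r0:2,r1:Add1,r2:5,r3:3,r4:3,r5:1
  c2: issue ADD r5<-Add2  regs: r0:2,r1:Add1,r2:5,r3:3,r4:3,r5:Add2
  c3: stall  regs: r0:2,r1:Add1,r2:5,r3:3,r4:3,r5:Add2
  c4: CDB Add1=-1; issue ADD r0<-Add1  regs: r0:Add1,r1:-1,r2:5,r3:3,r4:3,r5:Add2
  c5: stall  regs: r0:Add1,r1:-1,r2:5,r3:3,r4:3,r5:Add2
  c6: stall  regs: r0:Add1,r1:-1,r2:5,r3:3,r4:3,r5:Add2
  c7: CDB Add1=6; issue SUB r3<-Add1  regs: r0:6,r1:-1,r2:5,r3:Add1,r4:3,r5:Add2
  c8: CDB Add2=4; issue SUB r3<-Add2  regs: r0:6,r1:-1,r2:5,r3:Add2,r4:3,r5:4
  c9: stall  regs: r0:6,r1:-1,r2:5,r3:Add2,r4:3,r5:4
  c10: CDB Add1=-1; issue ADD r1<-Add1  regs: r0:6,r1:Add1,r2:5,r3:Add2,r4:3,r5:4
  c11: CDB Add2=-2; issue ADD r4<-Add2  regs: r0:6,r1:Add1,r2:5,r3:-2,r4:Add2,r5:4
  c12: -  regs: r0:6,r1:Add1,r2:5,r3:-2,r4:Add2,r5:4
  c13: CDB Add1=10  regs: r0:6,r1:10,r2:5,r3:-2,r4:Add2,r5:4
  c14: -  regs: r0:6,r1:10,r2:5,r3:-2,r4:Add2,r5:4
  c15: -  regs: r0:6,r1:10,r2:5,r3:-2,r4:Add2,r5:4
  c16: CDB Add2=16  regs: r0:6,r1:10,r2:5,r3:-2,r4:16,r5:4

STATUS = VALUE 16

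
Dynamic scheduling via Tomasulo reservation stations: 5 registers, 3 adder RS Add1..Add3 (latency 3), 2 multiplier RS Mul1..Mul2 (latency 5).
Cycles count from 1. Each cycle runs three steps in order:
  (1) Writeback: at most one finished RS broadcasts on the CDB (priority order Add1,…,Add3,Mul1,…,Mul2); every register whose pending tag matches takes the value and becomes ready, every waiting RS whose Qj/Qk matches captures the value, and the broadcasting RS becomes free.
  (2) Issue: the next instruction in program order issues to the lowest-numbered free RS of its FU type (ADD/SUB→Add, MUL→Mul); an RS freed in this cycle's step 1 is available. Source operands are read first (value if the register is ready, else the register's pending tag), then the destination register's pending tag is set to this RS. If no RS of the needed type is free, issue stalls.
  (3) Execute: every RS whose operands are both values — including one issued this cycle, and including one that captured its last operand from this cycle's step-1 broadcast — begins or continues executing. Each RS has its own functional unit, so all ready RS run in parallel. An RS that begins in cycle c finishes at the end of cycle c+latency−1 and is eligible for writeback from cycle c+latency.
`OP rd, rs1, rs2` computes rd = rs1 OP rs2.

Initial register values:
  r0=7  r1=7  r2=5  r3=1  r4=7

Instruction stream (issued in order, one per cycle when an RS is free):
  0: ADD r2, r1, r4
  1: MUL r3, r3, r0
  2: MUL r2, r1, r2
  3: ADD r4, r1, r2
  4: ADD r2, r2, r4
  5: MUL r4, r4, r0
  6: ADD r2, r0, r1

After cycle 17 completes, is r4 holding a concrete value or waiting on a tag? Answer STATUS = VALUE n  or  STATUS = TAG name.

STATUS = VALUE 735

cycle 1: issue ADD r2<-Add1 // r0:7,r1:7,r2:Add1,r3:1,r4:7
cycle 2: issue MUL r3<-Mul1 // r0:7,r1:7,r2:Add1,r3:Mul1,r4:7
cycle 3: issue MUL r2<-Mul2 // r0:7,r1:7,r2:Mul2,r3:Mul1,r4:7
cycle 4: CDB Add1=14; issue ADD r4<-Add1 // r0:7,r1:7,r2:Mul2,r3:Mul1,r4:Add1
cycle 5: issue ADD r2<-Add2 // r0:7,r1:7,r2:Add2,r3:Mul1,r4:Add1
cycle 6: stall // r0:7,r1:7,r2:Add2,r3:Mul1,r4:Add1
cycle 7: CDB Mul1=7; issue MUL r4<-Mul1 // r0:7,r1:7,r2:Add2,r3:7,r4:Mul1
cycle 8: issue ADD r2<-Add3 // r0:7,r1:7,r2:Add3,r3:7,r4:Mul1
cycle 9: CDB Mul2=98 // r0:7,r1:7,r2:Add3,r3:7,r4:Mul1
cycle 10: - // r0:7,r1:7,r2:Add3,r3:7,r4:Mul1
cycle 11: CDB Add3=14 // r0:7,r1:7,r2:14,r3:7,r4:Mul1
cycle 12: CDB Add1=105 // r0:7,r1:7,r2:14,r3:7,r4:Mul1
cycle 13: - // r0:7,r1:7,r2:14,r3:7,r4:Mul1
cycle 14: - // r0:7,r1:7,r2:14,r3:7,r4:Mul1
cycle 15: CDB Add2=203 // r0:7,r1:7,r2:14,r3:7,r4:Mul1
cycle 16: - // r0:7,r1:7,r2:14,r3:7,r4:Mul1
cycle 17: CDB Mul1=735 // r0:7,r1:7,r2:14,r3:7,r4:735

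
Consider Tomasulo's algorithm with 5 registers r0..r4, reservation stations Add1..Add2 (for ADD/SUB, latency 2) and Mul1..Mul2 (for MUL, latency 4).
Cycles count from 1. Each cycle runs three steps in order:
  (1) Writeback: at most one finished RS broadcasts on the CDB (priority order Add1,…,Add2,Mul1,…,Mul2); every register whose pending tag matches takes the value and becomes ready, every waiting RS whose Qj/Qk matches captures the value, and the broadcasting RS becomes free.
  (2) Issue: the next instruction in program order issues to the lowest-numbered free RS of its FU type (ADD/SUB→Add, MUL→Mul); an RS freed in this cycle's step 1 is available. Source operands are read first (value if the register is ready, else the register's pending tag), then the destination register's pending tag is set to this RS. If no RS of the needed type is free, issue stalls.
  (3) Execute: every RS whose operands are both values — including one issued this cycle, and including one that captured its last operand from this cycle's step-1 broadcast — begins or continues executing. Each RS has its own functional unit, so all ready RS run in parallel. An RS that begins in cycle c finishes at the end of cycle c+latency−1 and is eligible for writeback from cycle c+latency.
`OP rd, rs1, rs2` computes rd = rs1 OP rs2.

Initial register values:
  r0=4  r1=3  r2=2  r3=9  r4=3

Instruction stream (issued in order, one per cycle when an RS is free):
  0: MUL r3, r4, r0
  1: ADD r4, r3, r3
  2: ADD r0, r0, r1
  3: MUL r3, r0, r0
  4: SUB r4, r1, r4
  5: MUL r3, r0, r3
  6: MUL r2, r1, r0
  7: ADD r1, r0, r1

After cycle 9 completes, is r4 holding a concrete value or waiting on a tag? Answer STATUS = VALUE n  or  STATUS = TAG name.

  c1: issue MUL r3<-Mul1  regs: r0:4,r1:3,r2:2,r3:Mul1,r4:3
  c2: issue ADD r4<-Add1  regs: r0:4,r1:3,r2:2,r3:Mul1,r4:Add1
  c3: issue ADD r0<-Add2  regs: r0:Add2,r1:3,r2:2,r3:Mul1,r4:Add1
  c4: issue MUL r3<-Mul2  regs: r0:Add2,r1:3,r2:2,r3:Mul2,r4:Add1
  c5: CDB Add2=7; issue SUB r4<-Add2  regs: r0:7,r1:3,r2:2,r3:Mul2,r4:Add2
  c6: CDB Mul1=12; issue MUL r3<-Mul1  regs: r0:7,r1:3,r2:2,r3:Mul1,r4:Add2
  c7: stall  regs: r0:7,r1:3,r2:2,r3:Mul1,r4:Add2
  c8: CDB Add1=24; stall  regs: r0:7,r1:3,r2:2,r3:Mul1,r4:Add2
  c9: CDB Mul2=49; issue MUL r2<-Mul2  regs: r0:7,r1:3,r2:Mul2,r3:Mul1,r4:Add2

STATUS = TAG Add2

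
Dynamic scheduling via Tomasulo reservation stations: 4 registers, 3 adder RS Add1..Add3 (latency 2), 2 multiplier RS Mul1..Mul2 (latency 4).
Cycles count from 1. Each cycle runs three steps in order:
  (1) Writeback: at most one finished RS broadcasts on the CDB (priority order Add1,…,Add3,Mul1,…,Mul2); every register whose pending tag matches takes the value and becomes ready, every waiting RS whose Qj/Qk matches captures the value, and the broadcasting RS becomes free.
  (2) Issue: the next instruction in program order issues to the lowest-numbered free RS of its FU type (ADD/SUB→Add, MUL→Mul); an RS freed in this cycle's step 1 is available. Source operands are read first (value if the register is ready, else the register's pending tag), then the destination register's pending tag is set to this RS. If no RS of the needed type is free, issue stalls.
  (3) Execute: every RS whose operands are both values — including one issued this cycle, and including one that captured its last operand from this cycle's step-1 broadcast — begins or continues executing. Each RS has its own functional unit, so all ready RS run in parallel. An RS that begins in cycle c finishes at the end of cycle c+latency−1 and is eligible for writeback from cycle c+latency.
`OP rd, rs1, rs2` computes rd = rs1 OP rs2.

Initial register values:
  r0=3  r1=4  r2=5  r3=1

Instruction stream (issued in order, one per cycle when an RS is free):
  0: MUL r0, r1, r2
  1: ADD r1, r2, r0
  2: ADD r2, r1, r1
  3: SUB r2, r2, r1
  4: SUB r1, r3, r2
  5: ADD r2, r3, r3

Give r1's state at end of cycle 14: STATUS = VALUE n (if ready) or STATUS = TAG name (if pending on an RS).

cycle 1: issue MUL r0<-Mul1 // r0:Mul1,r1:4,r2:5,r3:1
cycle 2: issue ADD r1<-Add1 // r0:Mul1,r1:Add1,r2:5,r3:1
cycle 3: issue ADD r2<-Add2 // r0:Mul1,r1:Add1,r2:Add2,r3:1
cycle 4: issue SUB r2<-Add3 // r0:Mul1,r1:Add1,r2:Add3,r3:1
cycle 5: CDB Mul1=20; stall // r0:20,r1:Add1,r2:Add3,r3:1
cycle 6: stall // r0:20,r1:Add1,r2:Add3,r3:1
cycle 7: CDB Add1=25; issue SUB r1<-Add1 // r0:20,r1:Add1,r2:Add3,r3:1
cycle 8: stall // r0:20,r1:Add1,r2:Add3,r3:1
cycle 9: CDB Add2=50; issue ADD r2<-Add2 // r0:20,r1:Add1,r2:Add2,r3:1
cycle 10: - // r0:20,r1:Add1,r2:Add2,r3:1
cycle 11: CDB Add2=2 // r0:20,r1:Add1,r2:2,r3:1
cycle 12: CDB Add3=25 // r0:20,r1:Add1,r2:2,r3:1
cycle 13: - // r0:20,r1:Add1,r2:2,r3:1
cycle 14: CDB Add1=-24 // r0:20,r1:-24,r2:2,r3:1

STATUS = VALUE -24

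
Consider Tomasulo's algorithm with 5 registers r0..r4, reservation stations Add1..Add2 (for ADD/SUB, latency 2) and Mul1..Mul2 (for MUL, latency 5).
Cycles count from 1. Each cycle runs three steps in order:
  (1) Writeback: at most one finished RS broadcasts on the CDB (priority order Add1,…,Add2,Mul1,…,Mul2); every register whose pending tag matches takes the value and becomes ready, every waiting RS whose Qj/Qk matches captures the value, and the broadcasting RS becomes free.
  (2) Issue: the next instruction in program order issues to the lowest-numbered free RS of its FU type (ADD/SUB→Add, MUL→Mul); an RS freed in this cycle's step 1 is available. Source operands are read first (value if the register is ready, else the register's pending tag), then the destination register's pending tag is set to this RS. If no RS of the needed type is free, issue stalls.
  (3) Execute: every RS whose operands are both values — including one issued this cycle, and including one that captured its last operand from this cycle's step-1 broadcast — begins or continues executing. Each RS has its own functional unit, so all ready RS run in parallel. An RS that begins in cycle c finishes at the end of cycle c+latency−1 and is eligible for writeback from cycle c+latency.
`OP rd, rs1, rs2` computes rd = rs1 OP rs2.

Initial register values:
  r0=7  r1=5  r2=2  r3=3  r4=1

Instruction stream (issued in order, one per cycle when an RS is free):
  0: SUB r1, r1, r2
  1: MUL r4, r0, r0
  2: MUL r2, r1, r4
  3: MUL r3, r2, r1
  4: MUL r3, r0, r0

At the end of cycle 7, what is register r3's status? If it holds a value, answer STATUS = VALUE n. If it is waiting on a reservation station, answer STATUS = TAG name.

STATUS = TAG Mul1

cycle 1: issue SUB r1<-Add1 // r0:7,r1:Add1,r2:2,r3:3,r4:1
cycle 2: issue MUL r4<-Mul1 // r0:7,r1:Add1,r2:2,r3:3,r4:Mul1
cycle 3: CDB Add1=3; issue MUL r2<-Mul2 // r0:7,r1:3,r2:Mul2,r3:3,r4:Mul1
cycle 4: stall // r0:7,r1:3,r2:Mul2,r3:3,r4:Mul1
cycle 5: stall // r0:7,r1:3,r2:Mul2,r3:3,r4:Mul1
cycle 6: stall // r0:7,r1:3,r2:Mul2,r3:3,r4:Mul1
cycle 7: CDB Mul1=49; issue MUL r3<-Mul1 // r0:7,r1:3,r2:Mul2,r3:Mul1,r4:49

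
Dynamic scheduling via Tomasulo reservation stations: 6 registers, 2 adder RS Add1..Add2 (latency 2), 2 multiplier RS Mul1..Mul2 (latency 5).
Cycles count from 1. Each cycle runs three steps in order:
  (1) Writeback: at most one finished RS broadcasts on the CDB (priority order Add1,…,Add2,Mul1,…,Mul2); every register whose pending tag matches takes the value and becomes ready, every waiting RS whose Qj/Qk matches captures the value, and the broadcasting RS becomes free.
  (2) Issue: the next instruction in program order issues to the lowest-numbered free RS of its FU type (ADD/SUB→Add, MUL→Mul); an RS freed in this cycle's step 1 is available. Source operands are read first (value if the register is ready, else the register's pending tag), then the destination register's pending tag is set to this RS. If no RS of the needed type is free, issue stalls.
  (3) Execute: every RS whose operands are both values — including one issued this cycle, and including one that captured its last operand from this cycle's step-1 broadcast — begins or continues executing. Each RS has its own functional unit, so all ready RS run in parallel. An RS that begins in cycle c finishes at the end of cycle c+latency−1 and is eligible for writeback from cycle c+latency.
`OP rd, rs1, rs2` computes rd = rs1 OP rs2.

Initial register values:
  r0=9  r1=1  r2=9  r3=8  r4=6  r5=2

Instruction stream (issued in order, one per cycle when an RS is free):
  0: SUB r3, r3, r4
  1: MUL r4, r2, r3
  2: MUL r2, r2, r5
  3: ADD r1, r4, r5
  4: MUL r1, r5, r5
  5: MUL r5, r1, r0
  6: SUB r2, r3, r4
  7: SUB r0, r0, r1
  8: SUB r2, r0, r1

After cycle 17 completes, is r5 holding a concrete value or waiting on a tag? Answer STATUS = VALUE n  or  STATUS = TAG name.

c1: issue SUB r3<-Add1 | r0:9,r1:1,r2:9,r3:Add1,r4:6,r5:2
c2: issue MUL r4<-Mul1 | r0:9,r1:1,r2:9,r3:Add1,r4:Mul1,r5:2
c3: CDB Add1=2; issue MUL r2<-Mul2 | r0:9,r1:1,r2:Mul2,r3:2,r4:Mul1,r5:2
c4: issue ADD r1<-Add1 | r0:9,r1:Add1,r2:Mul2,r3:2,r4:Mul1,r5:2
c5: stall | r0:9,r1:Add1,r2:Mul2,r3:2,r4:Mul1,r5:2
c6: stall | r0:9,r1:Add1,r2:Mul2,r3:2,r4:Mul1,r5:2
c7: stall | r0:9,r1:Add1,r2:Mul2,r3:2,r4:Mul1,r5:2
c8: CDB Mul1=18; issue MUL r1<-Mul1 | r0:9,r1:Mul1,r2:Mul2,r3:2,r4:18,r5:2
c9: CDB Mul2=18; issue MUL r5<-Mul2 | r0:9,r1:Mul1,r2:18,r3:2,r4:18,r5:Mul2
c10: CDB Add1=20; issue SUB r2<-Add1 | r0:9,r1:Mul1,r2:Add1,r3:2,r4:18,r5:Mul2
c11: issue SUB r0<-Add2 | r0:Add2,r1:Mul1,r2:Add1,r3:2,r4:18,r5:Mul2
c12: CDB Add1=-16; issue SUB r2<-Add1 | r0:Add2,r1:Mul1,r2:Add1,r3:2,r4:18,r5:Mul2
c13: CDB Mul1=4 | r0:Add2,r1:4,r2:Add1,r3:2,r4:18,r5:Mul2
c14: - | r0:Add2,r1:4,r2:Add1,r3:2,r4:18,r5:Mul2
c15: CDB Add2=5 | r0:5,r1:4,r2:Add1,r3:2,r4:18,r5:Mul2
c16: - | r0:5,r1:4,r2:Add1,r3:2,r4:18,r5:Mul2
c17: CDB Add1=1 | r0:5,r1:4,r2:1,r3:2,r4:18,r5:Mul2

STATUS = TAG Mul2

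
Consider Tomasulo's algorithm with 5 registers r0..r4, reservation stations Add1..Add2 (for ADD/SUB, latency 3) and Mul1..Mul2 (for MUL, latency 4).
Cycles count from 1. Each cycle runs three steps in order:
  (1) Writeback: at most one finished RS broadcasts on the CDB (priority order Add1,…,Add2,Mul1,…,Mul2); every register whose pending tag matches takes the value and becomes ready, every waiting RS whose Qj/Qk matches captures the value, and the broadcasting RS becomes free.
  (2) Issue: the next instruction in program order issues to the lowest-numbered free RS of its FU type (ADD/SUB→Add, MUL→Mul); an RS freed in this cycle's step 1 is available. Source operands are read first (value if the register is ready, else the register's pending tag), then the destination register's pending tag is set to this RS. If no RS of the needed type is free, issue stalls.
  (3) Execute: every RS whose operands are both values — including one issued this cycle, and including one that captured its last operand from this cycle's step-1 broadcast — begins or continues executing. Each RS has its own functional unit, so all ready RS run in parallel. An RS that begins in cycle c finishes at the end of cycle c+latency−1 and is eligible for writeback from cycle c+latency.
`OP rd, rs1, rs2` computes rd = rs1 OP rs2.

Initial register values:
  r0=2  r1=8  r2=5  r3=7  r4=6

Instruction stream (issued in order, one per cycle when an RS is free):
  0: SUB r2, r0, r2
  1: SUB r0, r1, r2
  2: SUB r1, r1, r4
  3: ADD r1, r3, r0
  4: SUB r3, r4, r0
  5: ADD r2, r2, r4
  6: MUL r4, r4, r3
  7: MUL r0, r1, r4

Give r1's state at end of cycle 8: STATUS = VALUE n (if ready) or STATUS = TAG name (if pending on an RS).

STATUS = TAG Add1

cycle 1: issue SUB r2<-Add1 // r0:2,r1:8,r2:Add1,r3:7,r4:6
cycle 2: issue SUB r0<-Add2 // r0:Add2,r1:8,r2:Add1,r3:7,r4:6
cycle 3: stall // r0:Add2,r1:8,r2:Add1,r3:7,r4:6
cycle 4: CDB Add1=-3; issue SUB r1<-Add1 // r0:Add2,r1:Add1,r2:-3,r3:7,r4:6
cycle 5: stall // r0:Add2,r1:Add1,r2:-3,r3:7,r4:6
cycle 6: stall // r0:Add2,r1:Add1,r2:-3,r3:7,r4:6
cycle 7: CDB Add1=2; issue ADD r1<-Add1 // r0:Add2,r1:Add1,r2:-3,r3:7,r4:6
cycle 8: CDB Add2=11; issue SUB r3<-Add2 // r0:11,r1:Add1,r2:-3,r3:Add2,r4:6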